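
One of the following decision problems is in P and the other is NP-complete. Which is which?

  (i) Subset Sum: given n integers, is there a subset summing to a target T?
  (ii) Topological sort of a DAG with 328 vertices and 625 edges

(i) is NP-complete: one of Karp's 21 NP-complete problems.
(ii) is P: DFS-based topological sort runs in O(V+E).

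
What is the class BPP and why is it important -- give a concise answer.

BPP (Bounded-error Probabilistic Polynomial time) is the class of problems solvable by a randomized algorithm in polynomial time with error probability at most 1/3. BPP contains P and is contained in PSPACE. It is widely conjectured that P = BPP, meaning randomness does not help for decision problems.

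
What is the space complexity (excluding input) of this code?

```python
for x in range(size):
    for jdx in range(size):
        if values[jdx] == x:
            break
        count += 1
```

Space complexity: O(1).
Only a constant amount of auxiliary storage is used; nothing grows with n.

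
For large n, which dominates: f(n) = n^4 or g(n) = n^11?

g(n) = n^11 grows faster: n^11/n^4 = n^7 -> infinity.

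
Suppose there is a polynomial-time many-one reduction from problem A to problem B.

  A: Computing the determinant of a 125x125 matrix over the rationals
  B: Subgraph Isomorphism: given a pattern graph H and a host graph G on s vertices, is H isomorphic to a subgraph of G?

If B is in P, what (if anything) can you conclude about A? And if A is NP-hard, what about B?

A poly-time reduction A <=_p B means any A-instance can be transformed to a B-instance in poly time.
If B is in P: compose the reduction with B's poly-time algorithm to solve A in poly time, so A is in P.
If A is NP-hard: every NP problem reduces to A, which reduces to B; composing reductions, every NP problem reduces to B, so B is NP-hard.
(Here in fact A is P and B is NP-complete.)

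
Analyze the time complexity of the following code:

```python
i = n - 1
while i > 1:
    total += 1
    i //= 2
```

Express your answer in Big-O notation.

Time complexity: O(log n).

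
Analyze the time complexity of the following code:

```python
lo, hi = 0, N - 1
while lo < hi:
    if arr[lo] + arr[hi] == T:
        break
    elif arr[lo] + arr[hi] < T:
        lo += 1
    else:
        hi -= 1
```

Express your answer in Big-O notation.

Time complexity: O(n).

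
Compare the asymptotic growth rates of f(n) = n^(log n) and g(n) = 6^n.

g(n) = 6^n grows faster: take logs: log(n^(log n)) = (log n)^2, log(6^n) = n log 6; n dominates (log n)^2.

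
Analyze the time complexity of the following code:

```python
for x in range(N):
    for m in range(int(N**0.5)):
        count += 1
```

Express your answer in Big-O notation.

Time complexity: O(n * sqrt(n)).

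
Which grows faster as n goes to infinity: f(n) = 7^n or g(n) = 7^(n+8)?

f(n) = 7^n and g(n) = 7^(n+8) are Theta of each other: 7^(n+8) = 7^8 * 7^n = Theta(7^n).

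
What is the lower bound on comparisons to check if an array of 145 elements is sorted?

To verify 145 elements are sorted, we must compare each consecutive pair. Skipping any pair allows an adversary to swap them. Therefore 144 comparisons are necessary and sufficient.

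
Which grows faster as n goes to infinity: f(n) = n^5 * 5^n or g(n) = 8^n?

g(n) = 8^n grows faster: 8^n / (n^5 5^n) = (8/5)^n / n^5 -> infinity since 8/5 > 1.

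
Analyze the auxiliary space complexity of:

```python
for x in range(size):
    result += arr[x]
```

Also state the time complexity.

Space complexity: O(1).
Only a constant amount of auxiliary storage is used; nothing grows with n.
Time complexity: O(n).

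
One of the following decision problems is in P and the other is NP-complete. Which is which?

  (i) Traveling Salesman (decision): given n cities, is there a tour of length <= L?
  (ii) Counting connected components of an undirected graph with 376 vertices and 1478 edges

(i) is NP-complete: reduces from Hamiltonian Cycle.
(ii) is P: BFS/DFS visits each vertex and edge once: O(V+E).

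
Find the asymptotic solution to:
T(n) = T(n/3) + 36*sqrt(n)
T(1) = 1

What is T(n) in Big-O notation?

Each level contributes sqrt(n/3^k). Geometric series with ratio 1/sqrt(3) < 1 sums to O(sqrt(n)).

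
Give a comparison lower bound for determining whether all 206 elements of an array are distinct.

In the algebraic decision-tree model, the YES region for element distinctness on 206 elements has 206! connected components (one per ordering). Ben-Or's theorem then gives a lower bound of Omega(log(n!)) = Omega(n log n).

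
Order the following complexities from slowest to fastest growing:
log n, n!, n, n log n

Ordered by growth rate: log n < n < n log n < n!.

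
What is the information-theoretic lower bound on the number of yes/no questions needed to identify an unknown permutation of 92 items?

There are 92! = 12438414054641307255475324325873553077577991715875414356840239582938137710983519518443046123837041347353107486982656753664000000000000000000000 permutations. Each yes/no question gives at most 1 bit, so at least ceil(log_2(12438414054641307255475324325873553077577991715875414356840239582938137710983519518443046123837041347353107486982656753664000000000000000000000)) = 473 questions are needed.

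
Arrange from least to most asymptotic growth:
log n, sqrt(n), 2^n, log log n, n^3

Ordered by growth rate: log log n < log n < sqrt(n) < n^3 < 2^n.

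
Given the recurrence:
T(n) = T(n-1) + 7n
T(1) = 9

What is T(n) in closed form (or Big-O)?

Unrolling: T(n) = 9 + 7*(2 + 3 + ... + n) = 9 + 7*(n(n+1)/2 - 1) = O(n^2).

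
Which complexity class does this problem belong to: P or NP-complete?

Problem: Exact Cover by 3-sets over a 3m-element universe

This problem is NP-complete: one of Karp's 21 NP-complete problems.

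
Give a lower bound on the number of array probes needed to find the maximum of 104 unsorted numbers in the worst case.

Adversary: any unprobed cell could hold a value larger than everything seen so far. If fewer than 104 cells are probed, the adversary places the max in an unprobed cell. So all 104 cells must be examined; together with 104-1 comparisons this is tight.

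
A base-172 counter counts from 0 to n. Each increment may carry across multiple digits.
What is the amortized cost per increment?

Digit at position i changes every 172^i increments. Total digit changes over n increments: n * 172/(172-1) = O(n). Amortized: O(1).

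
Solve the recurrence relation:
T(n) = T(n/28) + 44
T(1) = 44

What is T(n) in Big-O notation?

Each step divides n by 28 and adds 44. After log_28(n) steps, T(n) = O(log n).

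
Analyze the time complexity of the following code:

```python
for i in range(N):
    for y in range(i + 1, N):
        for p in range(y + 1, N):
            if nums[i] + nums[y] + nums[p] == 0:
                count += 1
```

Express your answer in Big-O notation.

Time complexity: O(n^3).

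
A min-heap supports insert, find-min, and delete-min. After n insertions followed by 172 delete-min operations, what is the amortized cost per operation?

Insert takes O(log n) worst case. Delete-min takes O(log n). Over a sequence of n inserts and 172 delete-mins, total cost is O((n + 172) log n). Amortized per operation: O(log n).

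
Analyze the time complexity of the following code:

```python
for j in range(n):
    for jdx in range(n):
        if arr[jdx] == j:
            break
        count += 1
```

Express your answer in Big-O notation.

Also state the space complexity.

Time complexity: O(n^2).
Space complexity: O(1).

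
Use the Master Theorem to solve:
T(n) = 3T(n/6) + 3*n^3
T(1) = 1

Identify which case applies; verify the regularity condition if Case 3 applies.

a=3, b=6, f(n)=3*n^3.
log_6(3) = 0.6131 < 3.
f(n) = Omega(n^(0.6131+epsilon)) for some epsilon > 0, so Case 3 is the candidate.
Regularity: a*f(n/b) = 3*3*(n/6)^3 = (3/216)*3*n^3 <= c*f(n) with c = 3/216 < 1. Satisfied.
Case 3: T(n) = Theta(n^3).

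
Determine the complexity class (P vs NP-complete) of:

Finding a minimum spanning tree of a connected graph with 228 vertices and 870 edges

This problem is in P: Kruskal's / Prim's algorithms run in polynomial time.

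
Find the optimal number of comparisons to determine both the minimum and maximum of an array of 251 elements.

Naive approach: 500 comparisons (250 for max + 250 for min).
Optimal: Compare elements in pairs first (floor(n/2) = 125 comparisons), then find max among winners and min among losers (125 comparisons each).
Total: ceil(3n/2) - 2 = 375 comparisons. An adversary argument shows this is also a lower bound.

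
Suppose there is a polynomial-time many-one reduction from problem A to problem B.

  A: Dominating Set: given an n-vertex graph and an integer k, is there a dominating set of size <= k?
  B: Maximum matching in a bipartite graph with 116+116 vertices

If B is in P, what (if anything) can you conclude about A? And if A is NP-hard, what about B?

A poly-time reduction A <=_p B means any A-instance can be transformed to a B-instance in poly time.
If B is in P: compose the reduction with B's poly-time algorithm to solve A in poly time, so A is in P.
If A is NP-hard: every NP problem reduces to A, which reduces to B; composing reductions, every NP problem reduces to B, so B is NP-hard.
(Here in fact A is NP-complete and B is in P, so no such reduction is known -- its existence would imply P = NP; the analysis concerns only what the assumed reduction would or would not let you conclude.)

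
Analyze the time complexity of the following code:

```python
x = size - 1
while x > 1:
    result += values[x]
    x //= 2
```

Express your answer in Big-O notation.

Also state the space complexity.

Time complexity: O(log n).
Space complexity: O(1).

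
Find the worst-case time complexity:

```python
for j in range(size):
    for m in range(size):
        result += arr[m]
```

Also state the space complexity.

Time complexity: O(n^2).
Space complexity: O(1).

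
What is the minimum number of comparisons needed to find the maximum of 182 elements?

Finding the maximum requires 181 comparisons. Each comparison eliminates exactly one candidate. With 182 candidates, we need 181 eliminations.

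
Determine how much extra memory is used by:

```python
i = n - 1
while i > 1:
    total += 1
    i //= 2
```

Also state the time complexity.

Space complexity: O(1).
Only a constant amount of auxiliary storage is used; nothing grows with n.
Time complexity: O(log n).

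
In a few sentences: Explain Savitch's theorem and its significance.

Savitch's theorem states that NSPACE(f(n)) is contained in DSPACE(f(n)^2) for f(n) >= log n. In particular, NPSPACE = PSPACE, meaning nondeterminism does not significantly help for space-bounded computation. This contrasts with time, where we do not know if P = NP.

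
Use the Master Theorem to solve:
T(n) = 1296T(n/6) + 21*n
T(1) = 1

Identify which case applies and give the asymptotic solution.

a=1296, b=6, f(n)=21*n.
log_6(1296) = 4 > 1.
Since f(n) = O(n^1) is polynomially smaller than n^4, Case 1 applies.
T(n) = Theta(n^4).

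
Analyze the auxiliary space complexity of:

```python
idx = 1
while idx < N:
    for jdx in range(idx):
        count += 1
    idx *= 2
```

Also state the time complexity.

Space complexity: O(1).
Only a constant amount of auxiliary storage is used; nothing grows with n.
Time complexity: O(n).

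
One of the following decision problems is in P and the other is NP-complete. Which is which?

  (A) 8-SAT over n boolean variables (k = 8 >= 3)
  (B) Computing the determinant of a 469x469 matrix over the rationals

(A) is NP-complete: 3-SAT is NP-complete (Cook-Levin); k-SAT for k>=3 reduces from 3-SAT.
(B) is P: Gaussian elimination runs in O(n^3).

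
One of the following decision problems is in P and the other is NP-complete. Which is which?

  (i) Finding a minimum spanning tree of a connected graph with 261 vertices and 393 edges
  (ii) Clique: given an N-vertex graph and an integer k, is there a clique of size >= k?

(i) is P: Kruskal's / Prim's algorithms run in polynomial time.
(ii) is NP-complete: complement of Independent Set / Vertex Cover (with k part of the input).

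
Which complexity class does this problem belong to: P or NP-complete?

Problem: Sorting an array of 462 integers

This problem is in P: merge sort runs in O(n log n).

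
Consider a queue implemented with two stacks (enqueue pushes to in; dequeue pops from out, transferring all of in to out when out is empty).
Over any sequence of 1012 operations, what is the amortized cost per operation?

Each element is pushed to in once, popped once, pushed to out once, and popped once: 4 unit operations over its lifetime. Over 1012 operations the total work is O(1012). Amortized O(1) per enqueue/dequeue.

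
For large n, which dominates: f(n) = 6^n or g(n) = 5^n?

f(n) = 6^n grows faster: (6/5)^n -> infinity since 6/5 > 1.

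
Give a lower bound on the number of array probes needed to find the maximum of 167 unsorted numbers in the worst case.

Adversary: any unprobed cell could hold a value larger than everything seen so far. If fewer than 167 cells are probed, the adversary places the max in an unprobed cell. So all 167 cells must be examined; together with 167-1 comparisons this is tight.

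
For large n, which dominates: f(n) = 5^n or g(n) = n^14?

f(n) = 5^n grows faster: any exponential with base > 1 dominates every polynomial.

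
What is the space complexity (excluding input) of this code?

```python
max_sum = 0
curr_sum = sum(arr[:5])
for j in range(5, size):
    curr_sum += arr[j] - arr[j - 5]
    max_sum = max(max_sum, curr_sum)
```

Space complexity: O(1).
Only a constant amount of auxiliary storage is used; nothing grows with n.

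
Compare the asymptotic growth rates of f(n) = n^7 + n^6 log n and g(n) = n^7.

f(n) = n^7 + n^6 log n and g(n) = n^7 are Theta of each other: the lower-order n^6 log n term is o(n^7); both are Theta(n^7).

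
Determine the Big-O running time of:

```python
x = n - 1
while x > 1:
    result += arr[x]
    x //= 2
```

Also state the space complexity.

Time complexity: O(log n).
Space complexity: O(1).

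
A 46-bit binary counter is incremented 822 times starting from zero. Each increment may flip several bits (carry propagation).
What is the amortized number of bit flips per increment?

Bit i flips on every 2^i-th increment, so over 822 increments bit i flips floor(822/2^i) times. Summing over i: total flips < 2 * 822. Amortized: < 2 = O(1) per increment.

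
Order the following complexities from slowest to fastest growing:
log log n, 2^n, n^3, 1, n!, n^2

Ordered by growth rate: 1 < log log n < n^2 < n^3 < 2^n < n!.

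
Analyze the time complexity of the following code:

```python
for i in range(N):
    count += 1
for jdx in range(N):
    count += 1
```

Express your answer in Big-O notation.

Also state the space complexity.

Time complexity: O(n).
Space complexity: O(1).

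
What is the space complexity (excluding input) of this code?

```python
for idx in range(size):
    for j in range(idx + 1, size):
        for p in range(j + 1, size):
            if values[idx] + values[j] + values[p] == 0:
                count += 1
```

Space complexity: O(1).
Only a constant amount of auxiliary storage is used; nothing grows with n.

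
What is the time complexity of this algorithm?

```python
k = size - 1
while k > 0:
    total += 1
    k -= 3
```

Time complexity: O(n).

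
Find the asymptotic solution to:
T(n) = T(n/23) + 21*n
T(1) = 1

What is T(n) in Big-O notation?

Geometric series: 21*n*(1 + 1/23 + 1/23^2 + ...) = O(n). T(n) = O(n).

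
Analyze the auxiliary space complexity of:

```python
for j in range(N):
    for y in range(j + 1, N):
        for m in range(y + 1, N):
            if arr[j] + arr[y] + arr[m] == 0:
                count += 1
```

Space complexity: O(1).
Only a constant amount of auxiliary storage is used; nothing grows with n.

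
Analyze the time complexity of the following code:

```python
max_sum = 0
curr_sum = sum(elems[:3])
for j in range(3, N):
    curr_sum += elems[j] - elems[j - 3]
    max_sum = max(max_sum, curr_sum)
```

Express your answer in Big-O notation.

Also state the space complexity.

Time complexity: O(n).
Space complexity: O(1).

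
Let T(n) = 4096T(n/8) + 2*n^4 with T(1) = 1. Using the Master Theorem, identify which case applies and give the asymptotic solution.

a=4096, b=8, f(n)=2*n^4.
log_8(4096) = 4, so n^(log_b(a)) = n^4.
f(n) = Theta(n^4), so Case 2 applies.
T(n) = Theta(n^4 log n).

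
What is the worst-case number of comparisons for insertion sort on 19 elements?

Insertion sort on reverse-sorted input: 1 + 2 + ... + (19-1) = 171 comparisons.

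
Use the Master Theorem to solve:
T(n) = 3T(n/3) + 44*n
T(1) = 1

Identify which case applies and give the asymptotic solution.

a=3, b=3, f(n)=44*n.
log_3(3) = 1, so n^(log_b(a)) = n.
f(n) = Theta(n), so Case 2 applies.
T(n) = Theta(n log n).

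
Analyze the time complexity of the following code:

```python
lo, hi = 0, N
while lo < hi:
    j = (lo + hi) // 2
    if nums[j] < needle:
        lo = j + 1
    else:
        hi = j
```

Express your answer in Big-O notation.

Time complexity: O(log n).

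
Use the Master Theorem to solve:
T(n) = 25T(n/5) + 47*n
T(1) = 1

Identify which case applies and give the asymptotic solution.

a=25, b=5, f(n)=47*n.
log_5(25) = 2 > 1.
Since f(n) = O(n^1) is polynomially smaller than n^2, Case 1 applies.
T(n) = Theta(n^2).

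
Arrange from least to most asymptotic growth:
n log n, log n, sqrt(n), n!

Ordered by growth rate: log n < sqrt(n) < n log n < n!.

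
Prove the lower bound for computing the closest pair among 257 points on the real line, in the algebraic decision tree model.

Reduction from element distinctness: given 257 reals, the closest-pair distance is 0 iff two are equal. Element distinctness has an Omega(n log n) lower bound in the algebraic decision tree model (Ben-Or). Therefore closest pair on a line also requires Omega(n log n). Sorting then a linear scan achieves this.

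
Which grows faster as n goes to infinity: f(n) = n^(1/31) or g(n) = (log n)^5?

f(n) = n^(1/31) grows faster: any positive power of n dominates any polylog.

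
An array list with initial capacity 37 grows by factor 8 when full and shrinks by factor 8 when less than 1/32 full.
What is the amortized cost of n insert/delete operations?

Using potential function Phi = |8*size - capacity|. Resizing costs are offset by potential release. Amortized O(1) per operation.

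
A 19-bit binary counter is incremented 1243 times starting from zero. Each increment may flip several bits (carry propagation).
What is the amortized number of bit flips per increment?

Bit i flips on every 2^i-th increment, so over 1243 increments bit i flips floor(1243/2^i) times. Summing over i: total flips < 2 * 1243. Amortized: < 2 = O(1) per increment.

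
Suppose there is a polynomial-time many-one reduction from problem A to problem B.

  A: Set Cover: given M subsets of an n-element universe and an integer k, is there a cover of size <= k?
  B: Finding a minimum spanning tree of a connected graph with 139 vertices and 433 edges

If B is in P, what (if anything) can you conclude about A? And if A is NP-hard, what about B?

A poly-time reduction A <=_p B means any A-instance can be transformed to a B-instance in poly time.
If B is in P: compose the reduction with B's poly-time algorithm to solve A in poly time, so A is in P.
If A is NP-hard: every NP problem reduces to A, which reduces to B; composing reductions, every NP problem reduces to B, so B is NP-hard.
(Here in fact A is NP-complete and B is in P, so no such reduction is known -- its existence would imply P = NP; the analysis concerns only what the assumed reduction would or would not let you conclude.)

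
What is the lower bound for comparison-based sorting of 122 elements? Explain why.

A comparison-based sorting algorithm corresponds to a decision tree. With 122! possible permutations, the tree has 122! leaves. The height is at least log_2(122!) = Omega(n log n) by Stirling's approximation.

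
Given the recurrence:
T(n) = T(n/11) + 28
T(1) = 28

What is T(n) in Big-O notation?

Each step divides n by 11 and adds 28. After log_11(n) steps, T(n) = O(log n).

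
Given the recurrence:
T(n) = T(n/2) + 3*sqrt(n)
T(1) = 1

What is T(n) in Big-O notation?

Each level contributes sqrt(n/2^k). Geometric series with ratio 1/sqrt(2) < 1 sums to O(sqrt(n)).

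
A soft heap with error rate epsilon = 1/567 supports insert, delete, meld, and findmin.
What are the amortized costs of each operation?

Soft heaps (Chazelle) allow up to an epsilon = 1/567 fraction of elements to have corrupted (raised) keys. Insert is O(log(1/epsilon)) = O(log 567) amortized -- the structure maintains heap-ordered binary trees of rank bounded by O(log(1/epsilon)). Meld concatenates root lists: O(1) amortized. Delete and findmin are O(1) amortized.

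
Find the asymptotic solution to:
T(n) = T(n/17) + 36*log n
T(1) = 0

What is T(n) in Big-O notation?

Each of the log_17(n) levels adds O(log n). T(n) = O(log^2 n).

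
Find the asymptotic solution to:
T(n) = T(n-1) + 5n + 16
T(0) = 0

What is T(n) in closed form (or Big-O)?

Dominant term in sum is 5*sum(i, i=1..n) = 5*n*(n+1)/2 = O(n^2).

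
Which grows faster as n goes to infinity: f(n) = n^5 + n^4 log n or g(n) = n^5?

f(n) = n^5 + n^4 log n and g(n) = n^5 are Theta of each other: the lower-order n^4 log n term is o(n^5); both are Theta(n^5).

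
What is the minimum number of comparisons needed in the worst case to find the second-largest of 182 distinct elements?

Lower bound: finding the max needs 182-1 comparisons. By the adversary weight-doubling argument, the max must personally win >= ceil(log_2(182)) = 8 comparisons; the 2nd-largest is among those 8 losers, needing 8-1 more comparisons. Total >= 182-1 + 8-1 = 188. A balanced knockout tournament achieves this.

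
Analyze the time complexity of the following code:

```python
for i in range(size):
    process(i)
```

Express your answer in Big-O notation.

Time complexity: O(n).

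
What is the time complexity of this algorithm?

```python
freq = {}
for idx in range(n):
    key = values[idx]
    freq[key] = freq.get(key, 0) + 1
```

Time complexity: O(n).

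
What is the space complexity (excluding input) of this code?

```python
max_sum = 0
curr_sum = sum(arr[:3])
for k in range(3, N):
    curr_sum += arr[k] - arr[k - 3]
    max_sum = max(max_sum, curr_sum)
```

Space complexity: O(1).
Only a constant amount of auxiliary storage is used; nothing grows with n.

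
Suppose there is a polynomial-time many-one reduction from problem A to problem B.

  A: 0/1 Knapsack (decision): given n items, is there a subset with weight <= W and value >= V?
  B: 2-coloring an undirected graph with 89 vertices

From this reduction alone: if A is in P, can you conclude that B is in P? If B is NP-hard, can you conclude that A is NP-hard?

A poly-time reduction A <=_p B transfers tractability DOWN (B easy => A easy) and hardness UP (A hard => B hard), not the reverse.
From A in P, the reduction alone does NOT give B in P: any problem in P trivially reduces to SAT, yet SAT is not known to be in P.
From B NP-hard, the reduction alone does NOT give A NP-hard: again, easy problems reduce to hard ones.
(Here in fact A is NP-complete and B is in P, so no such reduction is known -- its existence would imply P = NP; the analysis concerns only what the assumed reduction would or would not let you conclude.)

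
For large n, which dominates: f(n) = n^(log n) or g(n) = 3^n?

g(n) = 3^n grows faster: take logs: log(n^(log n)) = (log n)^2, log(3^n) = n log 3; n dominates (log n)^2.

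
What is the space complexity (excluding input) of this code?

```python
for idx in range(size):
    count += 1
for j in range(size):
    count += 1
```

Space complexity: O(1).
Only a constant amount of auxiliary storage is used; nothing grows with n.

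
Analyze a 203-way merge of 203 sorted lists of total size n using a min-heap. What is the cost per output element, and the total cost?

Maintain a min-heap of size 203 holding the current head of each list. Each output step does one extract-min (O(log 203)) and one insert of that list's next element (O(log 203)). Each of the n elements passes through the heap exactly once, so the total cost is O(n log 203), i.e. O(log 203) per output element.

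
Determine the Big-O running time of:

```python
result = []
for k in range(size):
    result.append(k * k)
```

Time complexity: O(n).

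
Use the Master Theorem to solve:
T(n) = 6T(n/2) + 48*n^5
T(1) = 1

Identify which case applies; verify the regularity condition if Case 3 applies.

a=6, b=2, f(n)=48*n^5.
log_2(6) = 2.585 < 5.
f(n) = Omega(n^(2.585+epsilon)) for some epsilon > 0, so Case 3 is the candidate.
Regularity: a*f(n/b) = 6*48*(n/2)^5 = (6/32)*48*n^5 <= c*f(n) with c = 6/32 < 1. Satisfied.
Case 3: T(n) = Theta(n^5).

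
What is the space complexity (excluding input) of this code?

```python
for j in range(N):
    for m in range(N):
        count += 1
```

Space complexity: O(1).
Only a constant amount of auxiliary storage is used; nothing grows with n.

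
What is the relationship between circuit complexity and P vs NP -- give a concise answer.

A language is in P iff it has polynomial-size uniform circuit families. P/poly contains all languages decidable by polynomial-size circuits (even non-uniform). If NP is not in P/poly, then P != NP. Proving super-polynomial circuit lower bounds for an NP problem would separate P from NP.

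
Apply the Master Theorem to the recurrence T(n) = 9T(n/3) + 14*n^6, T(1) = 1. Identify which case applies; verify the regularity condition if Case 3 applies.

a=9, b=3, f(n)=14*n^6.
log_3(9) = 2 < 6.
f(n) = Omega(n^(2+epsilon)) for some epsilon > 0, so Case 3 is the candidate.
Regularity: a*f(n/b) = 9*14*(n/3)^6 = (9/729)*14*n^6 <= c*f(n) with c = 9/729 < 1. Satisfied.
Case 3: T(n) = Theta(n^6).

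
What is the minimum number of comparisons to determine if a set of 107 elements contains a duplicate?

Determining if 107 elements are all distinct requires Omega(n log n) comparisons in the comparison model. This follows from the element distinctness lower bound.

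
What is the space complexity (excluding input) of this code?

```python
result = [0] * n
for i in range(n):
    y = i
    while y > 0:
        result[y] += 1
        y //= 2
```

Space complexity: O(n).
Auxiliary storage grows linearly with the input size n in the worst case.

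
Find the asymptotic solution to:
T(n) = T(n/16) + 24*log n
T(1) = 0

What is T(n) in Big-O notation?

Each of the log_16(n) levels adds O(log n). T(n) = O(log^2 n).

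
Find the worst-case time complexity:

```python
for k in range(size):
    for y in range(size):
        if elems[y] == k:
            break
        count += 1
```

Time complexity: O(n^2).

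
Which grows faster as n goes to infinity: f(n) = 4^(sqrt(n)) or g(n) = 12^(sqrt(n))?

g(n) = 12^(sqrt(n)) grows faster: ratio is (12/4)^(sqrt(n)) -> infinity since 12/4 > 1.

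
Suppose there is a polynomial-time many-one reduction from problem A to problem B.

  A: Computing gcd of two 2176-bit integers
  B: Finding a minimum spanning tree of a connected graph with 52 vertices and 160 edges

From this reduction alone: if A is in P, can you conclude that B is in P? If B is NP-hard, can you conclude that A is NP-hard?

A poly-time reduction A <=_p B transfers tractability DOWN (B easy => A easy) and hardness UP (A hard => B hard), not the reverse.
From A in P, the reduction alone does NOT give B in P: any problem in P trivially reduces to SAT, yet SAT is not known to be in P.
From B NP-hard, the reduction alone does NOT give A NP-hard: again, easy problems reduce to hard ones.
(Here in fact A is P and B is P.)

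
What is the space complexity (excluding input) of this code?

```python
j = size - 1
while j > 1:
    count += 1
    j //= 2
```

Space complexity: O(1).
Only a constant amount of auxiliary storage is used; nothing grows with n.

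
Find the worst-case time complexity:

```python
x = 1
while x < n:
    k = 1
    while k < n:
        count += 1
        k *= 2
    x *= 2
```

Time complexity: O(log^2 n).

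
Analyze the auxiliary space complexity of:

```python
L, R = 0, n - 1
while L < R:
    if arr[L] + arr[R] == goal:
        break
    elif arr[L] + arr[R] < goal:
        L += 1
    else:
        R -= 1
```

Space complexity: O(1).
Only a constant amount of auxiliary storage is used; nothing grows with n.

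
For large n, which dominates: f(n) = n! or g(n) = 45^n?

f(n) = n! grows faster: n!/45^n -> infinity by Stirling.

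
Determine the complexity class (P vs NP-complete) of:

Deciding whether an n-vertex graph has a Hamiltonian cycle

This problem is NP-complete: one of Karp's 21 NP-complete problems.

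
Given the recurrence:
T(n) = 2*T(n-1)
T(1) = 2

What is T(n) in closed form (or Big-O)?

Each step multiplies by 2. T(n) = T(1)*2^(n-1) = 2*2^(n-1).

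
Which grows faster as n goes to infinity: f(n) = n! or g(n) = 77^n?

f(n) = n! grows faster: n!/77^n -> infinity by Stirling.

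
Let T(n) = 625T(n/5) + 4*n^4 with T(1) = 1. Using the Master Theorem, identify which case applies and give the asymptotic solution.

a=625, b=5, f(n)=4*n^4.
log_5(625) = 4, so n^(log_b(a)) = n^4.
f(n) = Theta(n^4), so Case 2 applies.
T(n) = Theta(n^4 log n).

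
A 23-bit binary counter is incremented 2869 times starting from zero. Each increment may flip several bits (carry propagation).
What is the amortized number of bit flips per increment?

Bit i flips on every 2^i-th increment, so over 2869 increments bit i flips floor(2869/2^i) times. Summing over i: total flips < 2 * 2869. Amortized: < 2 = O(1) per increment.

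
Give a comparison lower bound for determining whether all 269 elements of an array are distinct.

In the algebraic decision-tree model, the YES region for element distinctness on 269 elements has 269! connected components (one per ordering). Ben-Or's theorem then gives a lower bound of Omega(log(n!)) = Omega(n log n).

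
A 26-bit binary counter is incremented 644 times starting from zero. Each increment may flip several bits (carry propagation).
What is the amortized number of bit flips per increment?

Bit i flips on every 2^i-th increment, so over 644 increments bit i flips floor(644/2^i) times. Summing over i: total flips < 2 * 644. Amortized: < 2 = O(1) per increment.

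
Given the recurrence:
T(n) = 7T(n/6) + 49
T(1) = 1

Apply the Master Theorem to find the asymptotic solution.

a=7, b=6, f(n)=49. log_6(7) = 1.086. Case 1 of Master Theorem: T(n) = O(n^1.086).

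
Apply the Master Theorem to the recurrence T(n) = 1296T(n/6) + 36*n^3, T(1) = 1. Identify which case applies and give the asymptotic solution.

a=1296, b=6, f(n)=36*n^3.
log_6(1296) = 4 > 3.
Since f(n) = O(n^3) is polynomially smaller than n^4, Case 1 applies.
T(n) = Theta(n^4).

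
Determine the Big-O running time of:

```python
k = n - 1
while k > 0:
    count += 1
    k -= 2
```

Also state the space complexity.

Time complexity: O(n).
Space complexity: O(1).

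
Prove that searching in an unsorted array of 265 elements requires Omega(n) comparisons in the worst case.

An adversary can always place the target in the last position checked. Until all 265 positions are examined, the target might be in any unchecked position. Therefore 265 comparisons are necessary.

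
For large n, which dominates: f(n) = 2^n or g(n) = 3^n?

g(n) = 3^n grows faster: (3/2)^n -> infinity since 3/2 > 1.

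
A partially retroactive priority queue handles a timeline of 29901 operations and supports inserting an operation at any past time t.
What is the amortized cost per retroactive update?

Partially retroactive priority queues (Demaine-Iacono-Langerman) allow updates at past times with queries only at the present. With a balanced BST over the m = 29901 timeline events tracking bridges, each retroactive insert or delete is O(log m) amortized.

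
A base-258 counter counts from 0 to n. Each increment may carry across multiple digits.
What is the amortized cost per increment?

Digit at position i changes every 258^i increments. Total digit changes over n increments: n * 258/(258-1) = O(n). Amortized: O(1).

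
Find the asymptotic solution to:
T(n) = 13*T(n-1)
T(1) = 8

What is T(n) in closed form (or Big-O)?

Each step multiplies by 13. T(n) = T(1)*13^(n-1) = 8*13^(n-1).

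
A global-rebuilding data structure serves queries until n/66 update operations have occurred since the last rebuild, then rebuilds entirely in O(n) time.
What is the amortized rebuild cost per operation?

The O(n) rebuild is triggered by n/66 operations, so each contributes O(n)/(n/66) = O(66) = O(1) to the rebuild cost.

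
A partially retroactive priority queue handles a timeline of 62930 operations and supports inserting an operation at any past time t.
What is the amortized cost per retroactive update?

Partially retroactive priority queues (Demaine-Iacono-Langerman) allow updates at past times with queries only at the present. With a balanced BST over the m = 62930 timeline events tracking bridges, each retroactive insert or delete is O(log m) amortized.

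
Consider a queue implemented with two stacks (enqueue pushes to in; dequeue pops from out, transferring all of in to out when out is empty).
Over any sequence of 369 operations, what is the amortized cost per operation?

Each element is pushed to in once, popped once, pushed to out once, and popped once: 4 unit operations over its lifetime. Over 369 operations the total work is O(369). Amortized O(1) per enqueue/dequeue.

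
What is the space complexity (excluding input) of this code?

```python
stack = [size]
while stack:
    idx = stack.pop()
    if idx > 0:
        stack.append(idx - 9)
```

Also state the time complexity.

Space complexity: O(1).
Only a constant amount of auxiliary storage is used; nothing grows with n.
Time complexity: O(n).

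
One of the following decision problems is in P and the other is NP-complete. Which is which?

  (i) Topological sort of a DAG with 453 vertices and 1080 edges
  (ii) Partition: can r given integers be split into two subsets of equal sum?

(i) is P: DFS-based topological sort runs in O(V+E).
(ii) is NP-complete: Subset Sum reduces to it (one of Karp's 21 NP-complete problems).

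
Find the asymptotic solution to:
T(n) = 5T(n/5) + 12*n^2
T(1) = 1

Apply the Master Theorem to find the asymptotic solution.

a=5, b=5, f(n)=12*n^2. log_5(5) = 1 < 2. Case 3: T(n) = O(n^2).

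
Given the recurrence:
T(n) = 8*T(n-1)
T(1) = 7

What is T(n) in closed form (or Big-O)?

Each step multiplies by 8. T(n) = T(1)*8^(n-1) = 7*8^(n-1).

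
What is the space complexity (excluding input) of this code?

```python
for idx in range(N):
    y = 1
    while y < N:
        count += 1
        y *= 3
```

Space complexity: O(1).
Only a constant amount of auxiliary storage is used; nothing grows with n.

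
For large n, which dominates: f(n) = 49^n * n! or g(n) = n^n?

f(n) = 49^n * n! grows faster: by Stirling n! ~ sqrt(2 pi n)(n/e)^n, so 49^n n! / n^n ~ (49/e)^n sqrt(2 pi n) -> infinity since 49/e > 1.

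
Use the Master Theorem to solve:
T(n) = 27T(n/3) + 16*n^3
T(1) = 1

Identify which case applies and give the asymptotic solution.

a=27, b=3, f(n)=16*n^3.
log_3(27) = 3, so n^(log_b(a)) = n^3.
f(n) = Theta(n^3), so Case 2 applies.
T(n) = Theta(n^3 log n).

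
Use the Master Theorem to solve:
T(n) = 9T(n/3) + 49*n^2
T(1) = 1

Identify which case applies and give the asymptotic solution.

a=9, b=3, f(n)=49*n^2.
log_3(9) = 2, so n^(log_b(a)) = n^2.
f(n) = Theta(n^2), so Case 2 applies.
T(n) = Theta(n^2 log n).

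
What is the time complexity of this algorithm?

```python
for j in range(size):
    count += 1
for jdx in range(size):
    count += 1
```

Time complexity: O(n).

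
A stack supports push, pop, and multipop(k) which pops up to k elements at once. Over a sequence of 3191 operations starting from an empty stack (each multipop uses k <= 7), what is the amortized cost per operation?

Each element is pushed exactly once and popped at most once (whether by pop or as part of a multipop). So the total number of individual pops over the whole sequence is at most the number of pushes, which is at most 3191. Total work <= 2 * 3191, hence O(1) amortized per operation.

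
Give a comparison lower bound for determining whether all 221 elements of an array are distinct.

In the algebraic decision-tree model, the YES region for element distinctness on 221 elements has 221! connected components (one per ordering). Ben-Or's theorem then gives a lower bound of Omega(log(n!)) = Omega(n log n).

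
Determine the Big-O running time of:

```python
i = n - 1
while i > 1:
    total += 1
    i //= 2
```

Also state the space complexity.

Time complexity: O(log n).
Space complexity: O(1).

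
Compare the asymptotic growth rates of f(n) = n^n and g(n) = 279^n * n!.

g(n) = 279^n * n! grows faster: by Stirling n! ~ sqrt(2 pi n)(n/e)^n, so 279^n n! / n^n ~ (279/e)^n sqrt(2 pi n) -> infinity since 279/e > 1.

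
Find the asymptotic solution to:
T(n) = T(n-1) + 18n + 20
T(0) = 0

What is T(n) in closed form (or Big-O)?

Dominant term in sum is 18*sum(i, i=1..n) = 18*n*(n+1)/2 = O(n^2).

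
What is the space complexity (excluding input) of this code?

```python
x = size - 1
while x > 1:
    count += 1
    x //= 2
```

Space complexity: O(1).
Only a constant amount of auxiliary storage is used; nothing grows with n.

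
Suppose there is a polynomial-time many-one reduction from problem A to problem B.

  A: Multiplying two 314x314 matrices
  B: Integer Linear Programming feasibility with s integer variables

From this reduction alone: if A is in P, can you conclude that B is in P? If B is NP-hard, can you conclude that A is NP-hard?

A poly-time reduction A <=_p B transfers tractability DOWN (B easy => A easy) and hardness UP (A hard => B hard), not the reverse.
From A in P, the reduction alone does NOT give B in P: any problem in P trivially reduces to SAT, yet SAT is not known to be in P.
From B NP-hard, the reduction alone does NOT give A NP-hard: again, easy problems reduce to hard ones.
(Here in fact A is P and B is NP-complete.)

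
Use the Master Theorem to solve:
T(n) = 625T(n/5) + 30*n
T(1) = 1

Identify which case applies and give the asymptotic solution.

a=625, b=5, f(n)=30*n.
log_5(625) = 4 > 1.
Since f(n) = O(n^1) is polynomially smaller than n^4, Case 1 applies.
T(n) = Theta(n^4).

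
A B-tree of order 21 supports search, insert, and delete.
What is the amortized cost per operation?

B-tree of order 21 has height O(log_21 n). Each operation traverses the tree height. Splits during insert and merges during delete are O(1) each and occur at most once per level. Total cost per operation: O(log_21 n).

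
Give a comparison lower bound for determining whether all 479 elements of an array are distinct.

In the algebraic decision-tree model, the YES region for element distinctness on 479 elements has 479! connected components (one per ordering). Ben-Or's theorem then gives a lower bound of Omega(log(n!)) = Omega(n log n).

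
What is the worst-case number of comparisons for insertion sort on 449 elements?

Insertion sort on reverse-sorted input: 1 + 2 + ... + (449-1) = 100576 comparisons.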